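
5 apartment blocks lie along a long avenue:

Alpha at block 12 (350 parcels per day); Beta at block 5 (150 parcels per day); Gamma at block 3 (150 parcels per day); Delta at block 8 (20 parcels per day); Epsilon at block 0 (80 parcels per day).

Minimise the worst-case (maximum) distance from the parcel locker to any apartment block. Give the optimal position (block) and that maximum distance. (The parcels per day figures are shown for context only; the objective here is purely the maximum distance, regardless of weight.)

location 6, max distance 6

The 1-center on a line is the midpoint of the two extreme points: leftmost at 0, rightmost at 12.
Optimal location = (0 + 12)/2 = 6; maximum distance = (12 − 0)/2 = 6.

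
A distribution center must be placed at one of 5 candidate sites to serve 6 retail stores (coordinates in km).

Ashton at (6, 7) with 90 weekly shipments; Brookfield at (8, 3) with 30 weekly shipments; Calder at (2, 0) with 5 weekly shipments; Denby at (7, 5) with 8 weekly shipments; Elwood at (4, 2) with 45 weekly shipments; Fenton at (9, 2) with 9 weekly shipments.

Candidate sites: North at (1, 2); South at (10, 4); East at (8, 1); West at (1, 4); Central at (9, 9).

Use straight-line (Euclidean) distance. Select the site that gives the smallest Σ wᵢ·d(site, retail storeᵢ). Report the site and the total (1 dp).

Total weighted distance at each candidate:
  North (1, 2): total = 1120.4
  South (10, 4): total = 891.8
  East (8, 1): total = 890.9
  West (1, 4): total = 1042.7
  Central (9, 9): total = 1049.9
Minimum is at East with total 890.9 km.

East, total 890.9 km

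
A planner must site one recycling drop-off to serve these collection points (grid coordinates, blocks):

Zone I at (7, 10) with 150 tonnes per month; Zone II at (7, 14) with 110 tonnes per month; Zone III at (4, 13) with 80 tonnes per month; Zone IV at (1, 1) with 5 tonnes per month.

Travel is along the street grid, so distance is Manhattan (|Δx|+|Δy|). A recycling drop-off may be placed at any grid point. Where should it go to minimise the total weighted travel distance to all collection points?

(7, 13)

Manhattan distance separates: Σwᵢ(|x−xᵢ|+|y−yᵢ|) = Σwᵢ|x−xᵢ| + Σwᵢ|y−yᵢ|, so x and y are optimised independently as 1-D weighted medians.
Total weight W = 345; half = 172.5.
x-coordinate, sorted with cumulative weight:
  x=1 (Zone IV, w=5) cum 5
  x=4 (Zone III, w=80) cum 85
  x=7 (Zone I, w=150) cum 235  ← median
  x=7 (Zone II, w=110) cum 345
⇒ x* = 7
y-coordinate, sorted with cumulative weight:
  y=1 (Zone IV, w=5) cum 5
  y=10 (Zone I, w=150) cum 155
  y=13 (Zone III, w=80) cum 235  ← median
  y=14 (Zone II, w=110) cum 345
⇒ y* = 13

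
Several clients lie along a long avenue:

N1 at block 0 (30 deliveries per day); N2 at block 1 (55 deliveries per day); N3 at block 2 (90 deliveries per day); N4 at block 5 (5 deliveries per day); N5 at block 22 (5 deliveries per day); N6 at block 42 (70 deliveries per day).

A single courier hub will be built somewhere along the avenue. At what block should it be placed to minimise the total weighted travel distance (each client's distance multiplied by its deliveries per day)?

For a sum of weighted absolute distances on a line, the optimum is the weighted median (not the mean). Total weight W = 255; half-weight = 127.5.
Sort by position and accumulate weight:
  block 0 (N1, w=30) → cum 30
  block 1 (N2, w=55) → cum 85
  block 2 (N3, w=90) → cum 175  ≥ 127.5 → median here
  block 5 (N4, w=5) → cum 180
  block 22 (N5, w=5) → cum 185
  block 42 (N6, w=70) → cum 255
Optimal location: block 2.

x = 2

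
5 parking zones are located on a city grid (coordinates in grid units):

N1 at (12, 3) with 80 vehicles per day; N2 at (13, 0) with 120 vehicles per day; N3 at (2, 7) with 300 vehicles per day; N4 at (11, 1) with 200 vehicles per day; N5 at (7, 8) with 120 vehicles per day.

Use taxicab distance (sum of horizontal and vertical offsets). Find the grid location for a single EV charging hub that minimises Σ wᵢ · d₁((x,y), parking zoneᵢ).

Manhattan distance separates: Σwᵢ(|x−xᵢ|+|y−yᵢ|) = Σwᵢ|x−xᵢ| + Σwᵢ|y−yᵢ|, so x and y are optimised independently as 1-D weighted medians.
Total weight W = 820; half = 410.
x-coordinate, sorted with cumulative weight:
  x=2 (N3, w=300) cum 300
  x=7 (N5, w=120) cum 420  ← median
  x=11 (N4, w=200) cum 620
  x=12 (N1, w=80) cum 700
  x=13 (N2, w=120) cum 820
⇒ x* = 7
y-coordinate, sorted with cumulative weight:
  y=0 (N2, w=120) cum 120
  y=1 (N4, w=200) cum 320
  y=3 (N1, w=80) cum 400
  y=7 (N3, w=300) cum 700  ← median
  y=8 (N5, w=120) cum 820
⇒ y* = 7

(7, 7)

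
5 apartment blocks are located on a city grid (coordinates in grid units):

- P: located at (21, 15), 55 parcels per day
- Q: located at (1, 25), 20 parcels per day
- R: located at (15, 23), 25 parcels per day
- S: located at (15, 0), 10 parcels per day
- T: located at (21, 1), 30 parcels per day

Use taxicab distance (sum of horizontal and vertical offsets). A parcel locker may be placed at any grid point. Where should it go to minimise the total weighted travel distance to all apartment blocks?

Manhattan distance separates: Σwᵢ(|x−xᵢ|+|y−yᵢ|) = Σwᵢ|x−xᵢ| + Σwᵢ|y−yᵢ|, so x and y are optimised independently as 1-D weighted medians.
Total weight W = 140; half = 70.
x-coordinate, sorted with cumulative weight:
  x=1 (Q, w=20) cum 20
  x=15 (R, w=25) cum 45
  x=15 (S, w=10) cum 55
  x=21 (P, w=55) cum 110  ← median
  x=21 (T, w=30) cum 140
⇒ x* = 21
y-coordinate, sorted with cumulative weight:
  y=0 (S, w=10) cum 10
  y=1 (T, w=30) cum 40
  y=15 (P, w=55) cum 95  ← median
  y=23 (R, w=25) cum 120
  y=25 (Q, w=20) cum 140
⇒ y* = 15

(21, 15)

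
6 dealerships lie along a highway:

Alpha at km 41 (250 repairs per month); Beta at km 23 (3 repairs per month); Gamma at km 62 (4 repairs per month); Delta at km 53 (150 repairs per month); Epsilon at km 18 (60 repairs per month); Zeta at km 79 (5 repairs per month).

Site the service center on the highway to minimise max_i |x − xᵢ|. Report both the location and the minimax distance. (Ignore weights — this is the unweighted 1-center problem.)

location 48.5, max distance 30.5

The 1-center on a line is the midpoint of the two extreme points: leftmost at 18, rightmost at 79.
Optimal location = (18 + 79)/2 = 48.5; maximum distance = (79 − 18)/2 = 30.5.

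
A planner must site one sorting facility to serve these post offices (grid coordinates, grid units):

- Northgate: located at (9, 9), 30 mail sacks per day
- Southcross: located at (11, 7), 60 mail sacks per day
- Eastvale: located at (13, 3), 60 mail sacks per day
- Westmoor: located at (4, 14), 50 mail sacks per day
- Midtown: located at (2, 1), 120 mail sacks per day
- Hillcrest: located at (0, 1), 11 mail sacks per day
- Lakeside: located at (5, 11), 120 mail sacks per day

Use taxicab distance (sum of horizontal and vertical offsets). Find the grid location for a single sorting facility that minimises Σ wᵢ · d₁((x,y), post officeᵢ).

(5, 7)

Manhattan distance separates: Σwᵢ(|x−xᵢ|+|y−yᵢ|) = Σwᵢ|x−xᵢ| + Σwᵢ|y−yᵢ|, so x and y are optimised independently as 1-D weighted medians.
Total weight W = 451; half = 225.5.
x-coordinate, sorted with cumulative weight:
  x=0 (Hillcrest, w=11) cum 11
  x=2 (Midtown, w=120) cum 131
  x=4 (Westmoor, w=50) cum 181
  x=5 (Lakeside, w=120) cum 301  ← median
  x=9 (Northgate, w=30) cum 331
  x=11 (Southcross, w=60) cum 391
  x=13 (Eastvale, w=60) cum 451
⇒ x* = 5
y-coordinate, sorted with cumulative weight:
  y=1 (Midtown, w=120) cum 120
  y=1 (Hillcrest, w=11) cum 131
  y=3 (Eastvale, w=60) cum 191
  y=7 (Southcross, w=60) cum 251  ← median
  y=9 (Northgate, w=30) cum 281
  y=11 (Lakeside, w=120) cum 401
  y=14 (Westmoor, w=50) cum 451
⇒ y* = 7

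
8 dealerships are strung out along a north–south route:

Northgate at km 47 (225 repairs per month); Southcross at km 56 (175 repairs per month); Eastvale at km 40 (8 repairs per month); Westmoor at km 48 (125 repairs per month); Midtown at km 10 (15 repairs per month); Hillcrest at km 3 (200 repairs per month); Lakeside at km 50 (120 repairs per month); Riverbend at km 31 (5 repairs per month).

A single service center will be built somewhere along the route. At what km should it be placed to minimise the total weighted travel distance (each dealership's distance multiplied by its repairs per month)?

x = 47

For a sum of weighted absolute distances on a line, the optimum is the weighted median (not the mean). Total weight W = 873; half-weight = 436.5.
Sort by position and accumulate weight:
  km 3 (Hillcrest, w=200) → cum 200
  km 10 (Midtown, w=15) → cum 215
  km 31 (Riverbend, w=5) → cum 220
  km 40 (Eastvale, w=8) → cum 228
  km 47 (Northgate, w=225) → cum 453  ≥ 436.5 → median here
  km 48 (Westmoor, w=125) → cum 578
  km 50 (Lakeside, w=120) → cum 698
  km 56 (Southcross, w=175) → cum 873
Optimal location: km 47.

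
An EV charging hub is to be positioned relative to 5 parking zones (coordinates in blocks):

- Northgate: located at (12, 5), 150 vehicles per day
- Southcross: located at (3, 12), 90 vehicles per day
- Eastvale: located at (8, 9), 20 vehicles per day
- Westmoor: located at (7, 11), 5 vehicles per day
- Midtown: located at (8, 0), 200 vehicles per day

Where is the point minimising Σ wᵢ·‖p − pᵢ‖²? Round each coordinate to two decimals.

The minimiser of Σwᵢ‖p−pᵢ‖² is the weighted centroid p* = (Σwᵢpᵢ)/(Σwᵢ).
Σwᵢ = 465.
Σwᵢxᵢ = 150·12 + 90·3 + 20·8 + 5·7 + 200·8 = 3865.
Σwᵢyᵢ = 150·5 + 90·12 + 20·9 + 5·11 + 200·0 = 2065.
x* = 3865/465 = 8.31, y* = 2065/465 = 4.44.

(8.31, 4.44)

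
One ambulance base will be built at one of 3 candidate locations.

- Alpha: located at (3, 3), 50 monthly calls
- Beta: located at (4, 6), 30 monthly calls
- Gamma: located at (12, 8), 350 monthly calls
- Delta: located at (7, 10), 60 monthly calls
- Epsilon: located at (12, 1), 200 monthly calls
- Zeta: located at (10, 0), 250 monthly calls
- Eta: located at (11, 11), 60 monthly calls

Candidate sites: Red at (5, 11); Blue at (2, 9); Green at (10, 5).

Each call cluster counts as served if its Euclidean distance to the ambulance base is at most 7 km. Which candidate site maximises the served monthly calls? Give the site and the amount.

Green, covering 950

Coverage radius r = 7 km; a point is covered iff (Δx)²+(Δy)² ≤ 7² = 49.
  Red (5, 11): covers {Beta, Delta, Eta} → 150
  Blue (2, 9): covers {Alpha, Beta, Delta} → 140
  Green (10, 5): covers {Beta, Gamma, Delta, Epsilon, Zeta, Eta} → 950
Maximum coverage at Green: 950 monthly calls.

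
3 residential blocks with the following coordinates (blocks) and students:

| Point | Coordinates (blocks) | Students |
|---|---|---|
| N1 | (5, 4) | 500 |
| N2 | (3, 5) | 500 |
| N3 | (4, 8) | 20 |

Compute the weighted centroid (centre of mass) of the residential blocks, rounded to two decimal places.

The minimiser of Σwᵢ‖p−pᵢ‖² is the weighted centroid p* = (Σwᵢpᵢ)/(Σwᵢ).
Σwᵢ = 1020.
Σwᵢxᵢ = 500·5 + 500·3 + 20·4 = 4080.
Σwᵢyᵢ = 500·4 + 500·5 + 20·8 = 4660.
x* = 4080/1020 = 4.00, y* = 4660/1020 = 4.57.

(4.00, 4.57)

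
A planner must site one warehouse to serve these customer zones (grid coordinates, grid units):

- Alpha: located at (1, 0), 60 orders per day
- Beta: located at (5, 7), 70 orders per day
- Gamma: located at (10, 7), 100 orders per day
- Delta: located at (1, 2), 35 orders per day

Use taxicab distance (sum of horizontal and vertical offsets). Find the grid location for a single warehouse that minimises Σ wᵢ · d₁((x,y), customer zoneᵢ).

Manhattan distance separates: Σwᵢ(|x−xᵢ|+|y−yᵢ|) = Σwᵢ|x−xᵢ| + Σwᵢ|y−yᵢ|, so x and y are optimised independently as 1-D weighted medians.
Total weight W = 265; half = 132.5.
x-coordinate, sorted with cumulative weight:
  x=1 (Alpha, w=60) cum 60
  x=1 (Delta, w=35) cum 95
  x=5 (Beta, w=70) cum 165  ← median
  x=10 (Gamma, w=100) cum 265
⇒ x* = 5
y-coordinate, sorted with cumulative weight:
  y=0 (Alpha, w=60) cum 60
  y=2 (Delta, w=35) cum 95
  y=7 (Beta, w=70) cum 165  ← median
  y=7 (Gamma, w=100) cum 265
⇒ y* = 7

(5, 7)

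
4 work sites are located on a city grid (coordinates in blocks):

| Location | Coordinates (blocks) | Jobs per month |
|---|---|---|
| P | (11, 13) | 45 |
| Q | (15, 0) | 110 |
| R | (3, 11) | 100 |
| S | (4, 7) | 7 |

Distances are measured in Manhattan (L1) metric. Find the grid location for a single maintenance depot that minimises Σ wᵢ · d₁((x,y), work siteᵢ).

(11, 11)

Manhattan distance separates: Σwᵢ(|x−xᵢ|+|y−yᵢ|) = Σwᵢ|x−xᵢ| + Σwᵢ|y−yᵢ|, so x and y are optimised independently as 1-D weighted medians.
Total weight W = 262; half = 131.
x-coordinate, sorted with cumulative weight:
  x=3 (R, w=100) cum 100
  x=4 (S, w=7) cum 107
  x=11 (P, w=45) cum 152  ← median
  x=15 (Q, w=110) cum 262
⇒ x* = 11
y-coordinate, sorted with cumulative weight:
  y=0 (Q, w=110) cum 110
  y=7 (S, w=7) cum 117
  y=11 (R, w=100) cum 217  ← median
  y=13 (P, w=45) cum 262
⇒ y* = 11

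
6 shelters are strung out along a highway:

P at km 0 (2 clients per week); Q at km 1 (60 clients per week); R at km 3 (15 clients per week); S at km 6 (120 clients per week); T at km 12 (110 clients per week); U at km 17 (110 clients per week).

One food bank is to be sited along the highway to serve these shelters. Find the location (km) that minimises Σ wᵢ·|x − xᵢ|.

x = 12

For a sum of weighted absolute distances on a line, the optimum is the weighted median (not the mean). Total weight W = 417; half-weight = 208.5.
Sort by position and accumulate weight:
  km 0 (P, w=2) → cum 2
  km 1 (Q, w=60) → cum 62
  km 3 (R, w=15) → cum 77
  km 6 (S, w=120) → cum 197
  km 12 (T, w=110) → cum 307  ≥ 208.5 → median here
  km 17 (U, w=110) → cum 417
Optimal location: km 12.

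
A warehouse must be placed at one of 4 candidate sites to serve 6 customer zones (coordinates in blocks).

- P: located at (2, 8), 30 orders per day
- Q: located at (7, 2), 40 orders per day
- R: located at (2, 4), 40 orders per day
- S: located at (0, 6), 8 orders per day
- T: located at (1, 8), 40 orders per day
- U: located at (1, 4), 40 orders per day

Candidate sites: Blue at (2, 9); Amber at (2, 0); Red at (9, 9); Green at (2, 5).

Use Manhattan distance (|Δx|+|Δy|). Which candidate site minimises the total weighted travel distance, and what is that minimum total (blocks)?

Total weighted distance at each candidate:
  Blue (2, 9): total = 1070
  Amber (2, 0): total = 1304
  Red (9, 9): total = 2056
  Green (2, 5): total = 714
Minimum is at Green with total 714 blocks.

Green, total 714 blocks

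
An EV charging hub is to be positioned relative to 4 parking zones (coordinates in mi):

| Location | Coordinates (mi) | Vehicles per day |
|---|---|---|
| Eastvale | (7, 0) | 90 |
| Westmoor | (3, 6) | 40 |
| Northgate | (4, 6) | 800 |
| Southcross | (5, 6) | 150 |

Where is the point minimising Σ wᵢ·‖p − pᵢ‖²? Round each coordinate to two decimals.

The minimiser of Σwᵢ‖p−pᵢ‖² is the weighted centroid p* = (Σwᵢpᵢ)/(Σwᵢ).
Σwᵢ = 1080.
Σwᵢxᵢ = 90·7 + 40·3 + 800·4 + 150·5 = 4700.
Σwᵢyᵢ = 90·0 + 40·6 + 800·6 + 150·6 = 5940.
x* = 4700/1080 = 4.35, y* = 5940/1080 = 5.50.

(4.35, 5.50)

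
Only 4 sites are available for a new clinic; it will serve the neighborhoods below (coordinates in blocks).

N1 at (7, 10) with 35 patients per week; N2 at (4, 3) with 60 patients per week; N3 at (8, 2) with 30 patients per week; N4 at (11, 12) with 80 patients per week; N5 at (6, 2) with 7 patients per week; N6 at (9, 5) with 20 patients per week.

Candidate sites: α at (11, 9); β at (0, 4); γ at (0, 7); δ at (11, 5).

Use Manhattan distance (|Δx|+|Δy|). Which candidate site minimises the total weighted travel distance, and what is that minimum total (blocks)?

Total weighted distance at each candidate:
  α (11, 9): total = 1699
  β (0, 4): total = 2831
  γ (0, 7): total = 2797
  δ (11, 5): total = 1691
Minimum is at δ with total 1691 blocks.

δ, total 1691 blocks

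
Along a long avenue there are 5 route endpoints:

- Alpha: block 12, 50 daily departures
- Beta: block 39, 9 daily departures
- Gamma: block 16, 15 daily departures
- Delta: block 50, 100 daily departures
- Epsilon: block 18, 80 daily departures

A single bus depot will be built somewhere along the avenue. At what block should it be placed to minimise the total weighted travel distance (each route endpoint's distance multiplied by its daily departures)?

x = 18

For a sum of weighted absolute distances on a line, the optimum is the weighted median (not the mean). Total weight W = 254; half-weight = 127.
Sort by position and accumulate weight:
  block 12 (Alpha, w=50) → cum 50
  block 16 (Gamma, w=15) → cum 65
  block 18 (Epsilon, w=80) → cum 145  ≥ 127 → median here
  block 39 (Beta, w=9) → cum 154
  block 50 (Delta, w=100) → cum 254
Optimal location: block 18.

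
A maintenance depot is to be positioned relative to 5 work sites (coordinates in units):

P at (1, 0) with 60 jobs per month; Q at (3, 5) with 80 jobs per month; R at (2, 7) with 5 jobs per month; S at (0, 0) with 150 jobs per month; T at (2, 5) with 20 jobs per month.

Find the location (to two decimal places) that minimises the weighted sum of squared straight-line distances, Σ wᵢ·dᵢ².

(1.11, 1.70)

The minimiser of Σwᵢ‖p−pᵢ‖² is the weighted centroid p* = (Σwᵢpᵢ)/(Σwᵢ).
Σwᵢ = 315.
Σwᵢxᵢ = 60·1 + 80·3 + 5·2 + 150·0 + 20·2 = 350.
Σwᵢyᵢ = 60·0 + 80·5 + 5·7 + 150·0 + 20·5 = 535.
x* = 350/315 = 1.11, y* = 535/315 = 1.70.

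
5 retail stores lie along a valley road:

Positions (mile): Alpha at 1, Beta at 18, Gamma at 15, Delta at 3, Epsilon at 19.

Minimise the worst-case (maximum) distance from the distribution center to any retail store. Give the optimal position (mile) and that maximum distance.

location 10, max distance 9

The 1-center on a line is the midpoint of the two extreme points: leftmost at 1, rightmost at 19.
Optimal location = (1 + 19)/2 = 10; maximum distance = (19 − 1)/2 = 9.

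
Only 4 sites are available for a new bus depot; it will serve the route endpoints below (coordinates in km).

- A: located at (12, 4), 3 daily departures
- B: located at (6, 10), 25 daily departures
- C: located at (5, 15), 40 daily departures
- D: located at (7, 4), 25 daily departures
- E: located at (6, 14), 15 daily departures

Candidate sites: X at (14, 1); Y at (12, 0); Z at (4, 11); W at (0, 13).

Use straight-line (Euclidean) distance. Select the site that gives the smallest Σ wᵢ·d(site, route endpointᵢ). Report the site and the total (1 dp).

Z, total 497.2 km

Total weighted distance at each candidate:
  X (14, 1): total = 1396.9
  Y (12, 0): total = 1354.2
  Z (4, 11): total = 497.2
  W (0, 13): total = 804.4
Minimum is at Z with total 497.2 km.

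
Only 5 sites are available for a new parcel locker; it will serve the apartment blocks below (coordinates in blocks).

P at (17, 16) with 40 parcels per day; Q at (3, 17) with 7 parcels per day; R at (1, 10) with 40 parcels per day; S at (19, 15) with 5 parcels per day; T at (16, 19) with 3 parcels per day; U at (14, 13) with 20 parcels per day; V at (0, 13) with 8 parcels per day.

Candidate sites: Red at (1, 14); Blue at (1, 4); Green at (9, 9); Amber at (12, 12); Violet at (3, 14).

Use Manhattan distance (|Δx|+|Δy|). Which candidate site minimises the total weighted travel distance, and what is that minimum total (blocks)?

Amber, total 1225 blocks

Total weighted distance at each candidate:
  Red (1, 14): total = 1366
  Blue (1, 4): total = 2220
  Green (9, 9): total = 1473
  Amber (12, 12): total = 1225
  Violet (3, 14): total = 1312
Minimum is at Amber with total 1225 blocks.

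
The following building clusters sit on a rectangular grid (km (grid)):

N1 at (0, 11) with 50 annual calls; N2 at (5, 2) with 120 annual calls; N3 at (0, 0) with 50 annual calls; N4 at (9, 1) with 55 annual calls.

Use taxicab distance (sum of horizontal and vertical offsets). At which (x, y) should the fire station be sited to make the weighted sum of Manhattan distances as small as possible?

(5, 2)

Manhattan distance separates: Σwᵢ(|x−xᵢ|+|y−yᵢ|) = Σwᵢ|x−xᵢ| + Σwᵢ|y−yᵢ|, so x and y are optimised independently as 1-D weighted medians.
Total weight W = 275; half = 137.5.
x-coordinate, sorted with cumulative weight:
  x=0 (N1, w=50) cum 50
  x=0 (N3, w=50) cum 100
  x=5 (N2, w=120) cum 220  ← median
  x=9 (N4, w=55) cum 275
⇒ x* = 5
y-coordinate, sorted with cumulative weight:
  y=0 (N3, w=50) cum 50
  y=1 (N4, w=55) cum 105
  y=2 (N2, w=120) cum 225  ← median
  y=11 (N1, w=50) cum 275
⇒ y* = 2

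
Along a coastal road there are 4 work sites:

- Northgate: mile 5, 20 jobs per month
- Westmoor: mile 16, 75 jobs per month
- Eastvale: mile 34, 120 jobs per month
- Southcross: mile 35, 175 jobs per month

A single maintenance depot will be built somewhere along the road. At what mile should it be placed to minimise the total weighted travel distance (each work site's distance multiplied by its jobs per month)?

For a sum of weighted absolute distances on a line, the optimum is the weighted median (not the mean). Total weight W = 390; half-weight = 195.
Sort by position and accumulate weight:
  mile 5 (Northgate, w=20) → cum 20
  mile 16 (Westmoor, w=75) → cum 95
  mile 34 (Eastvale, w=120) → cum 215  ≥ 195 → median here
  mile 35 (Southcross, w=175) → cum 390
Optimal location: mile 34.

x = 34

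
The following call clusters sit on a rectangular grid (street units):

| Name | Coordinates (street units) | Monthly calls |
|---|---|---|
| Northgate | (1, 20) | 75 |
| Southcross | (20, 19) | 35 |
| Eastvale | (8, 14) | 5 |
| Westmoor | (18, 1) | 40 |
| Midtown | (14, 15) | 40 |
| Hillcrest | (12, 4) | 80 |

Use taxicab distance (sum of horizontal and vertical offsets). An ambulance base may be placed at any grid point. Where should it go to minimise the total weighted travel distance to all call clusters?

(12, 15)

Manhattan distance separates: Σwᵢ(|x−xᵢ|+|y−yᵢ|) = Σwᵢ|x−xᵢ| + Σwᵢ|y−yᵢ|, so x and y are optimised independently as 1-D weighted medians.
Total weight W = 275; half = 137.5.
x-coordinate, sorted with cumulative weight:
  x=1 (Northgate, w=75) cum 75
  x=8 (Eastvale, w=5) cum 80
  x=12 (Hillcrest, w=80) cum 160  ← median
  x=14 (Midtown, w=40) cum 200
  x=18 (Westmoor, w=40) cum 240
  x=20 (Southcross, w=35) cum 275
⇒ x* = 12
y-coordinate, sorted with cumulative weight:
  y=1 (Westmoor, w=40) cum 40
  y=4 (Hillcrest, w=80) cum 120
  y=14 (Eastvale, w=5) cum 125
  y=15 (Midtown, w=40) cum 165  ← median
  y=19 (Southcross, w=35) cum 200
  y=20 (Northgate, w=75) cum 275
⇒ y* = 15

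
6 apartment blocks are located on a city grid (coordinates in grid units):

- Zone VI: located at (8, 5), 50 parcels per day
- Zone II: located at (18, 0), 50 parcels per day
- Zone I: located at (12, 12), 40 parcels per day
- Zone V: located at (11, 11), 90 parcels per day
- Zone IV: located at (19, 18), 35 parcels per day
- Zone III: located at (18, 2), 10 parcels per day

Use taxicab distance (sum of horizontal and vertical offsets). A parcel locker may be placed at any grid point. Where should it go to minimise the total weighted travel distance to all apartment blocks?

(11, 11)

Manhattan distance separates: Σwᵢ(|x−xᵢ|+|y−yᵢ|) = Σwᵢ|x−xᵢ| + Σwᵢ|y−yᵢ|, so x and y are optimised independently as 1-D weighted medians.
Total weight W = 275; half = 137.5.
x-coordinate, sorted with cumulative weight:
  x=8 (Zone VI, w=50) cum 50
  x=11 (Zone V, w=90) cum 140  ← median
  x=12 (Zone I, w=40) cum 180
  x=18 (Zone II, w=50) cum 230
  x=18 (Zone III, w=10) cum 240
  x=19 (Zone IV, w=35) cum 275
⇒ x* = 11
y-coordinate, sorted with cumulative weight:
  y=0 (Zone II, w=50) cum 50
  y=2 (Zone III, w=10) cum 60
  y=5 (Zone VI, w=50) cum 110
  y=11 (Zone V, w=90) cum 200  ← median
  y=12 (Zone I, w=40) cum 240
  y=18 (Zone IV, w=35) cum 275
⇒ y* = 11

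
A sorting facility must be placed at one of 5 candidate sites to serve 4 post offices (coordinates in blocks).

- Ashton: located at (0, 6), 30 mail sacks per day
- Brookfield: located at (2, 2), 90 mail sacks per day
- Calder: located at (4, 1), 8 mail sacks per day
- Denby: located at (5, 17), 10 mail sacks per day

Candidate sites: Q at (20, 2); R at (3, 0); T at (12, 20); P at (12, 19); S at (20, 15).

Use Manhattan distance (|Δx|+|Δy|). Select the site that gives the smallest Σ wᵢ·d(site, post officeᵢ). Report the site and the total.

Total weighted distance at each candidate:
  Q (20, 2): total = 2776
  R (3, 0): total = 746
  T (12, 20): total = 3616
  P (12, 19): total = 3478
  S (20, 15): total = 4070
Minimum is at R with total 746 blocks.

R, total 746 blocks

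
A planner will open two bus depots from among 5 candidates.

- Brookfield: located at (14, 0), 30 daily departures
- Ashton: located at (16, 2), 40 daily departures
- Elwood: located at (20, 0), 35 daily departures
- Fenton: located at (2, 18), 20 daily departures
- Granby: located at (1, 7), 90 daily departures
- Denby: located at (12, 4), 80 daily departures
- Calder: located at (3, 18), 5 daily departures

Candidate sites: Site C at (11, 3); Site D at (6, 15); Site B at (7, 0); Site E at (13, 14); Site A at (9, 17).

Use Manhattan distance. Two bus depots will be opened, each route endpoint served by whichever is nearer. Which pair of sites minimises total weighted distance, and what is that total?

{Site C, Site D}, total 2340

Evaluate every pair (each demand assigned to the nearer of the two):
  {Site C, Site D}: total = 2340
  {Site C, Site A}: total = 2455
  {Site C, Site E}: total = 2630
  {Site C, Site B}: total = 2740
  {Site D, Site B}: total = 3165
  {Site B, Site A}: total = 3190
  {Site B, Site E}: total = 3365
  {Site D, Site E}: total = 4005
  {Site E, Site A}: total = 4480
  {Site D, Site A}: total = 5140
Best pair: {Site C, Site D} with total 2340.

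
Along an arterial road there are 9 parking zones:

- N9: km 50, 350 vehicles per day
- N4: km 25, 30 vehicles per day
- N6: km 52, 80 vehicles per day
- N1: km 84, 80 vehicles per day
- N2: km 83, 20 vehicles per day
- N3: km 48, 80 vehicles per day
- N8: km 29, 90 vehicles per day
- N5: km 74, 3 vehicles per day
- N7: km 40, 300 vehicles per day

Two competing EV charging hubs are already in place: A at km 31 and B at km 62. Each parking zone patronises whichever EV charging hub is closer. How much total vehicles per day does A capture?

420

The indifferent point is the midpoint (31+62)/2 = 46.5; parking zones left of it (closer to A at 31) go to A, those right go to B.
  N4 at 25 (w=30) → A
  N8 at 29 (w=90) → A
  N7 at 40 (w=300) → A
  N3 at 48 (w=80) → B
  N9 at 50 (w=350) → B
  N6 at 52 (w=80) → B
  N5 at 74 (w=3) → B
  N2 at 83 (w=20) → B
  N1 at 84 (w=80) → B
A captures 420; B captures 613.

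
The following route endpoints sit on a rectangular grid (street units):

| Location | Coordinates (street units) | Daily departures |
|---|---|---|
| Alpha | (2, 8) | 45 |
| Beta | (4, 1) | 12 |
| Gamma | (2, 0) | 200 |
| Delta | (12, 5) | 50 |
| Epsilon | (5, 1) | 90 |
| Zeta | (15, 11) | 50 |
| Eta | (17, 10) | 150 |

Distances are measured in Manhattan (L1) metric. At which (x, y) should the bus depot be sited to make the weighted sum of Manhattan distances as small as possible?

Manhattan distance separates: Σwᵢ(|x−xᵢ|+|y−yᵢ|) = Σwᵢ|x−xᵢ| + Σwᵢ|y−yᵢ|, so x and y are optimised independently as 1-D weighted medians.
Total weight W = 597; half = 298.5.
x-coordinate, sorted with cumulative weight:
  x=2 (Alpha, w=45) cum 45
  x=2 (Gamma, w=200) cum 245
  x=4 (Beta, w=12) cum 257
  x=5 (Epsilon, w=90) cum 347  ← median
  x=12 (Delta, w=50) cum 397
  x=15 (Zeta, w=50) cum 447
  x=17 (Eta, w=150) cum 597
⇒ x* = 5
y-coordinate, sorted with cumulative weight:
  y=0 (Gamma, w=200) cum 200
  y=1 (Beta, w=12) cum 212
  y=1 (Epsilon, w=90) cum 302  ← median
  y=5 (Delta, w=50) cum 352
  y=8 (Alpha, w=45) cum 397
  y=10 (Eta, w=150) cum 547
  y=11 (Zeta, w=50) cum 597
⇒ y* = 1

(5, 1)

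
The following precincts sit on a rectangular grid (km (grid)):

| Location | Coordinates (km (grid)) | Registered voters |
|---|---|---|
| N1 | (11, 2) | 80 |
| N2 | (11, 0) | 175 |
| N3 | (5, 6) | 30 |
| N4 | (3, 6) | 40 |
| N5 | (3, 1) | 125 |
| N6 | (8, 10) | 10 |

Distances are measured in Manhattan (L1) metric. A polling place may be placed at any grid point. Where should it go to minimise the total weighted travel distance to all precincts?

(11, 1)

Manhattan distance separates: Σwᵢ(|x−xᵢ|+|y−yᵢ|) = Σwᵢ|x−xᵢ| + Σwᵢ|y−yᵢ|, so x and y are optimised independently as 1-D weighted medians.
Total weight W = 460; half = 230.
x-coordinate, sorted with cumulative weight:
  x=3 (N4, w=40) cum 40
  x=3 (N5, w=125) cum 165
  x=5 (N3, w=30) cum 195
  x=8 (N6, w=10) cum 205
  x=11 (N1, w=80) cum 285  ← median
  x=11 (N2, w=175) cum 460
⇒ x* = 11
y-coordinate, sorted with cumulative weight:
  y=0 (N2, w=175) cum 175
  y=1 (N5, w=125) cum 300  ← median
  y=2 (N1, w=80) cum 380
  y=6 (N3, w=30) cum 410
  y=6 (N4, w=40) cum 450
  y=10 (N6, w=10) cum 460
⇒ y* = 1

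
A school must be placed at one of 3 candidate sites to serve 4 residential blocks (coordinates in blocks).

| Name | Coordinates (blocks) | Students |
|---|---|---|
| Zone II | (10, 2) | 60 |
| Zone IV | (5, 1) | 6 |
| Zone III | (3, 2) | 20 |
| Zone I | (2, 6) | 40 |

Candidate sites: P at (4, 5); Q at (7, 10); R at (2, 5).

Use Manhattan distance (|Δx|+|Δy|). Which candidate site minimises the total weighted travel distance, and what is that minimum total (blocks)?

Total weighted distance at each candidate:
  P (4, 5): total = 770
  Q (7, 10): total = 1326
  R (2, 5): total = 822
Minimum is at P with total 770 blocks.

P, total 770 blocks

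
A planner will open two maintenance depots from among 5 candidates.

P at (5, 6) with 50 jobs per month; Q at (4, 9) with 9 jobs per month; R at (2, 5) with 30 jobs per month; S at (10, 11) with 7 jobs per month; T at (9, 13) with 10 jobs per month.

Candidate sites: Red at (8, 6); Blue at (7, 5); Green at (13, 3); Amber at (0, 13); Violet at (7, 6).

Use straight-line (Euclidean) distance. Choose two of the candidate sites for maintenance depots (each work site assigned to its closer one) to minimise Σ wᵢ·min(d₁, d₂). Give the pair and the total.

{Red, Violet}, total 399.6

Evaluate every pair (each demand assigned to the nearer of the two):
  {Red, Violet}: total = 399.6
  {Blue, Violet}: total = 401.8
  {Green, Violet}: total = 404.8
  {Amber, Violet}: total = 404.8
  {Red, Blue}: total = 415.2
  {Blue, Green}: total = 436.2
  {Blue, Amber}: total = 436.2
  {Red, Green}: total = 485.9
  {Red, Amber}: total = 485.9
  {Green, Amber}: total = 875.3
Best pair: {Red, Violet} with total 399.6.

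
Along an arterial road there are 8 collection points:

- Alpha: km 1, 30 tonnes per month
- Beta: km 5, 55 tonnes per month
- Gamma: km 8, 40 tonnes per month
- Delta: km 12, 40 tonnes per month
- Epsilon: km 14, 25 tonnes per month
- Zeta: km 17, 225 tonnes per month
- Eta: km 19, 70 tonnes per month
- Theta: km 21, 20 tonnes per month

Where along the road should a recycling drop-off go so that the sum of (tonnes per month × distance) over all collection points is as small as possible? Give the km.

For a sum of weighted absolute distances on a line, the optimum is the weighted median (not the mean). Total weight W = 505; half-weight = 252.5.
Sort by position and accumulate weight:
  km 1 (Alpha, w=30) → cum 30
  km 5 (Beta, w=55) → cum 85
  km 8 (Gamma, w=40) → cum 125
  km 12 (Delta, w=40) → cum 165
  km 14 (Epsilon, w=25) → cum 190
  km 17 (Zeta, w=225) → cum 415  ≥ 252.5 → median here
  km 19 (Eta, w=70) → cum 485
  km 21 (Theta, w=20) → cum 505
Optimal location: km 17.

x = 17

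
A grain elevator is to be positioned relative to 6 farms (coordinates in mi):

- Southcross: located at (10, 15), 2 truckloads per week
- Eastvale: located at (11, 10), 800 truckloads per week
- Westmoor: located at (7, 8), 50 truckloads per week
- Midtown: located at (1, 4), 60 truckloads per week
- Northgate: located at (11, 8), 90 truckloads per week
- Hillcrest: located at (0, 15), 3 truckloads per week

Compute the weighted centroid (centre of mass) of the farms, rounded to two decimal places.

(10.17, 9.39)

The minimiser of Σwᵢ‖p−pᵢ‖² is the weighted centroid p* = (Σwᵢpᵢ)/(Σwᵢ).
Σwᵢ = 1005.
Σwᵢxᵢ = 2·10 + 800·11 + 50·7 + 60·1 + 90·11 + 3·0 = 10220.
Σwᵢyᵢ = 2·15 + 800·10 + 50·8 + 60·4 + 90·8 + 3·15 = 9435.
x* = 10220/1005 = 10.17, y* = 9435/1005 = 9.39.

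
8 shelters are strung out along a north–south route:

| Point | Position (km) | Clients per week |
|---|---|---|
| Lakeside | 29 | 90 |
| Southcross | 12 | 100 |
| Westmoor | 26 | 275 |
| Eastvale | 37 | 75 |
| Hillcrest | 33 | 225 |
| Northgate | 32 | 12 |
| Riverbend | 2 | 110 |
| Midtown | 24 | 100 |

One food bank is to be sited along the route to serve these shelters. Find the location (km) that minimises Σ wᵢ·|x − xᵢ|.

For a sum of weighted absolute distances on a line, the optimum is the weighted median (not the mean). Total weight W = 987; half-weight = 493.5.
Sort by position and accumulate weight:
  km 2 (Riverbend, w=110) → cum 110
  km 12 (Southcross, w=100) → cum 210
  km 24 (Midtown, w=100) → cum 310
  km 26 (Westmoor, w=275) → cum 585  ≥ 493.5 → median here
  km 29 (Lakeside, w=90) → cum 675
  km 32 (Northgate, w=12) → cum 687
  km 33 (Hillcrest, w=225) → cum 912
  km 37 (Eastvale, w=75) → cum 987
Optimal location: km 26.

x = 26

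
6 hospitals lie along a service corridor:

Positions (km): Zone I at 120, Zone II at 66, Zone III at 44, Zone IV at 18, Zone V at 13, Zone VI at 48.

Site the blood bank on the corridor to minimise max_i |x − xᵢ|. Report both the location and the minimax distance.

location 66.5, max distance 53.5

The 1-center on a line is the midpoint of the two extreme points: leftmost at 13, rightmost at 120.
Optimal location = (13 + 120)/2 = 66.5; maximum distance = (120 − 13)/2 = 53.5.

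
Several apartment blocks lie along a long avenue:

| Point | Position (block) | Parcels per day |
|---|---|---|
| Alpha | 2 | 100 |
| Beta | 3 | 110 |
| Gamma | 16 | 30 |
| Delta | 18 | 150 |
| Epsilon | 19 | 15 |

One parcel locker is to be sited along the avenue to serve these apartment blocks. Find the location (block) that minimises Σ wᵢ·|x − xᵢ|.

x = 3

For a sum of weighted absolute distances on a line, the optimum is the weighted median (not the mean). Total weight W = 405; half-weight = 202.5.
Sort by position and accumulate weight:
  block 2 (Alpha, w=100) → cum 100
  block 3 (Beta, w=110) → cum 210  ≥ 202.5 → median here
  block 16 (Gamma, w=30) → cum 240
  block 18 (Delta, w=150) → cum 390
  block 19 (Epsilon, w=15) → cum 405
Optimal location: block 3.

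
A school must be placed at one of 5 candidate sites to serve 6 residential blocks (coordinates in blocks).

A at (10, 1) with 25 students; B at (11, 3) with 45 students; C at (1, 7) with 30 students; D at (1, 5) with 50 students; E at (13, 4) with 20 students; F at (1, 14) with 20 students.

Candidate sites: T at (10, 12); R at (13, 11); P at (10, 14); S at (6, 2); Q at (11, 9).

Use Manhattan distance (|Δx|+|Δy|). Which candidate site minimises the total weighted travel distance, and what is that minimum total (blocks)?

Total weighted distance at each candidate:
  T (10, 12): total = 2385
  R (13, 11): total = 2595
  P (10, 14): total = 2685
  S (6, 2): total = 1615
  Q (11, 9): total = 1995
Minimum is at S with total 1615 blocks.

S, total 1615 blocks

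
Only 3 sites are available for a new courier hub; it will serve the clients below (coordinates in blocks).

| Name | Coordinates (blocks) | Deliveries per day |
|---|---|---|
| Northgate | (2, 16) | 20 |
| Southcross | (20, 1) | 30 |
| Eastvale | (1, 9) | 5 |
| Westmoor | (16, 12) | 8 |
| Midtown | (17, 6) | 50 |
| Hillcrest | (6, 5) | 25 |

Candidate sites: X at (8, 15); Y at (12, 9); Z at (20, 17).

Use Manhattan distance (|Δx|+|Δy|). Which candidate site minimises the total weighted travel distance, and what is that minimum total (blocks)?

Total weighted distance at each candidate:
  X (8, 15): total = 2273
  Y (12, 9): total = 1581
  Z (20, 17): total = 2417
Minimum is at Y with total 1581 blocks.

Y, total 1581 blocks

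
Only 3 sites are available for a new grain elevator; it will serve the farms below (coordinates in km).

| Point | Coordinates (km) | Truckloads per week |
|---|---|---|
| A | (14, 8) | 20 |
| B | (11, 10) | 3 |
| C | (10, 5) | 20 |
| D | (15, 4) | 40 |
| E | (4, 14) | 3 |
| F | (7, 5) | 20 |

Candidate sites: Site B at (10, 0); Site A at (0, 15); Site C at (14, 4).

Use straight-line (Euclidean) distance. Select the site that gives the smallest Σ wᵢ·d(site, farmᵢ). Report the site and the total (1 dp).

Total weighted distance at each candidate:
  Site B (10, 0): total = 727.5
  Site A (0, 15): total = 1632.7
  Site C (14, 4): total = 406.4
Minimum is at Site C with total 406.4 km.

Site C, total 406.4 km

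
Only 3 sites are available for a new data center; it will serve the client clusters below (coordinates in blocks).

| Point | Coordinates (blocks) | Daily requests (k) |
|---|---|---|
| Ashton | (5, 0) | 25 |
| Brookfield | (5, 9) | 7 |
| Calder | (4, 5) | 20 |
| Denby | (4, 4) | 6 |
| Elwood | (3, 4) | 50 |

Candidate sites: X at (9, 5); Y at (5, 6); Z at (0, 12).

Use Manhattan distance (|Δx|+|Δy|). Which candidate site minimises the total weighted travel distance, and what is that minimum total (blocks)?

Y, total 429 blocks

Total weighted distance at each candidate:
  X (9, 5): total = 767
  Y (5, 6): total = 429
  Z (0, 12): total = 1323
Minimum is at Y with total 429 blocks.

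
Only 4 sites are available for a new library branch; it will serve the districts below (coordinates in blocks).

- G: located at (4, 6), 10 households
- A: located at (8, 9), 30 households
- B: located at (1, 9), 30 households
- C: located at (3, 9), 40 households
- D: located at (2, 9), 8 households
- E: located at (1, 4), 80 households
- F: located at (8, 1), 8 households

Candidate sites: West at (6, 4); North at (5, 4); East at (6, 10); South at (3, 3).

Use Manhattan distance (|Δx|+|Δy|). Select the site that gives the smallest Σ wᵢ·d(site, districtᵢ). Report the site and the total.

South, total 1202 blocks

Total weighted distance at each candidate:
  West (6, 4): total = 1382
  North (5, 4): total = 1252
  East (6, 10): total = 1498
  South (3, 3): total = 1202
Minimum is at South with total 1202 blocks.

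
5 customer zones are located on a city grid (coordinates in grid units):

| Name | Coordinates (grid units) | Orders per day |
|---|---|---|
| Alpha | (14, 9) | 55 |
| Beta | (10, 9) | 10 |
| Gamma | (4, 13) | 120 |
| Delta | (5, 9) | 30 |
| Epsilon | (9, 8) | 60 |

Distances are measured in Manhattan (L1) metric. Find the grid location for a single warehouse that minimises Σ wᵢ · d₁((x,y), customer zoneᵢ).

Manhattan distance separates: Σwᵢ(|x−xᵢ|+|y−yᵢ|) = Σwᵢ|x−xᵢ| + Σwᵢ|y−yᵢ|, so x and y are optimised independently as 1-D weighted medians.
Total weight W = 275; half = 137.5.
x-coordinate, sorted with cumulative weight:
  x=4 (Gamma, w=120) cum 120
  x=5 (Delta, w=30) cum 150  ← median
  x=9 (Epsilon, w=60) cum 210
  x=10 (Beta, w=10) cum 220
  x=14 (Alpha, w=55) cum 275
⇒ x* = 5
y-coordinate, sorted with cumulative weight:
  y=8 (Epsilon, w=60) cum 60
  y=9 (Alpha, w=55) cum 115
  y=9 (Beta, w=10) cum 125
  y=9 (Delta, w=30) cum 155  ← median
  y=13 (Gamma, w=120) cum 275
⇒ y* = 9

(5, 9)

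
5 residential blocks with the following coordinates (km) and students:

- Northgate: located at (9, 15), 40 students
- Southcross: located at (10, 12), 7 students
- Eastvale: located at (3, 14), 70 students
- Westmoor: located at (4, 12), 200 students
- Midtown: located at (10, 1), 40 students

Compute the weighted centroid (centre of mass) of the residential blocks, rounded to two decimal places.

The minimiser of Σwᵢ‖p−pᵢ‖² is the weighted centroid p* = (Σwᵢpᵢ)/(Σwᵢ).
Σwᵢ = 357.
Σwᵢxᵢ = 40·9 + 7·10 + 70·3 + 200·4 + 40·10 = 1840.
Σwᵢyᵢ = 40·15 + 7·12 + 70·14 + 200·12 + 40·1 = 4104.
x* = 1840/357 = 5.15, y* = 4104/357 = 11.50.

(5.15, 11.50)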